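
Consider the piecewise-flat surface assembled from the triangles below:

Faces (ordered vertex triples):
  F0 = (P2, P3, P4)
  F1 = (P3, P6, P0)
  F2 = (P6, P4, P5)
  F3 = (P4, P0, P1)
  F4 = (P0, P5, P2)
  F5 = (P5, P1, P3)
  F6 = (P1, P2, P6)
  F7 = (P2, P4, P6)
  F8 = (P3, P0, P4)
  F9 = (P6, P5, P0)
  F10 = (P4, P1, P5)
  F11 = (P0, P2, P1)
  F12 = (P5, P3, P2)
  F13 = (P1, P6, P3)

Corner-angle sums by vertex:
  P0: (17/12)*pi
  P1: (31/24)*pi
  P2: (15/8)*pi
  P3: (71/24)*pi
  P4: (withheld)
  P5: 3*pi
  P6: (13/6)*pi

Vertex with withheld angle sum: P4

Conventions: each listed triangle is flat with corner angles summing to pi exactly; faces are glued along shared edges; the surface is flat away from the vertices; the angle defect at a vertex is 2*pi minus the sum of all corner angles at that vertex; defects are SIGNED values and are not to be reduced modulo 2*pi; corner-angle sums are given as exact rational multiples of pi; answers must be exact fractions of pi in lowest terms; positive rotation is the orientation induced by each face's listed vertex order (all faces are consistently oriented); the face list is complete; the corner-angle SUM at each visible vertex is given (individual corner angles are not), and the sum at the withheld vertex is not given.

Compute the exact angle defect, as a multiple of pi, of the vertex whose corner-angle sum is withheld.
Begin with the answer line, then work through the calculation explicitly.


Answer: defect(P4) = (17/24)*pi

V = 7, E = 21, F = 14; chi = V - E + F = 0
Gauss-Bonnet: total defect = 2*pi*chi = 0; visible defects sum to (-17/24)*pi


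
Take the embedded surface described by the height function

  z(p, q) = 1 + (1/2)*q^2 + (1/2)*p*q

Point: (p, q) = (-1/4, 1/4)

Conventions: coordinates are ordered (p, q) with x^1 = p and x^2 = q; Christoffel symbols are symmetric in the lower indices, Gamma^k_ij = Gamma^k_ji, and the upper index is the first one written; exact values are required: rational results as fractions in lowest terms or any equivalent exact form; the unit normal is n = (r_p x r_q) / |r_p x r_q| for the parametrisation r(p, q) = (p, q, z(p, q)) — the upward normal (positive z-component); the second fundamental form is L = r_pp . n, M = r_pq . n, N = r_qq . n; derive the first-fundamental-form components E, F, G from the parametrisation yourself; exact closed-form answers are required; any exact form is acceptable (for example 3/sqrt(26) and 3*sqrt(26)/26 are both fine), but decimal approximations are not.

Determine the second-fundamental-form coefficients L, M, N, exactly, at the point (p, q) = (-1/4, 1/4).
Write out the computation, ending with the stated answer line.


z_p = 1/8, z_q = 1/8, z_pp = 0, z_pq = 1/2, z_qq = 1
E = 65/64, F = 1/64, G = 65/64; answer radicand W^2 = 33/32
unnormalised second-form numerators: l = 0, m = 1/2, n = 1; L = l/sqrt(33/32), and similarly M = m/sqrt(W^2), N = n/sqrt(W^2)

Answer: L = 0, M = 2*sqrt(66)/33, N = 4*sqrt(66)/33


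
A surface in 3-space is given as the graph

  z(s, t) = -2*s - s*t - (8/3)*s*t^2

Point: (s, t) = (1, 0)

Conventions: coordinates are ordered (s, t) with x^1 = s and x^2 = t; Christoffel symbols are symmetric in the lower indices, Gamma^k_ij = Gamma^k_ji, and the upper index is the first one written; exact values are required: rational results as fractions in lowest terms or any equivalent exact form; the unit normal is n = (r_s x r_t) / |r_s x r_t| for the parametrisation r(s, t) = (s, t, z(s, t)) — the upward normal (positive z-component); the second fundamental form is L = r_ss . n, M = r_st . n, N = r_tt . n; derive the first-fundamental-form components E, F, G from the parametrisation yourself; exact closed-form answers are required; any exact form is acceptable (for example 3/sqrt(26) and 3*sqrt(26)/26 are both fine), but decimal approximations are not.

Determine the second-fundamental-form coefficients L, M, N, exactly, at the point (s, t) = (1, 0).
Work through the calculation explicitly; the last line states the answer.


z_s = -2, z_t = -1, z_ss = 0, z_st = -1, z_tt = -16/3
E = 5, F = 2, G = 2; answer radicand W^2 = 6
unnormalised second-form numerators: l = 0, m = -1, n = -16/3; L = l/sqrt(6), and similarly M = m/sqrt(W^2), N = n/sqrt(W^2)

Answer: L = 0, M = -sqrt(6)/6, N = -8*sqrt(6)/9


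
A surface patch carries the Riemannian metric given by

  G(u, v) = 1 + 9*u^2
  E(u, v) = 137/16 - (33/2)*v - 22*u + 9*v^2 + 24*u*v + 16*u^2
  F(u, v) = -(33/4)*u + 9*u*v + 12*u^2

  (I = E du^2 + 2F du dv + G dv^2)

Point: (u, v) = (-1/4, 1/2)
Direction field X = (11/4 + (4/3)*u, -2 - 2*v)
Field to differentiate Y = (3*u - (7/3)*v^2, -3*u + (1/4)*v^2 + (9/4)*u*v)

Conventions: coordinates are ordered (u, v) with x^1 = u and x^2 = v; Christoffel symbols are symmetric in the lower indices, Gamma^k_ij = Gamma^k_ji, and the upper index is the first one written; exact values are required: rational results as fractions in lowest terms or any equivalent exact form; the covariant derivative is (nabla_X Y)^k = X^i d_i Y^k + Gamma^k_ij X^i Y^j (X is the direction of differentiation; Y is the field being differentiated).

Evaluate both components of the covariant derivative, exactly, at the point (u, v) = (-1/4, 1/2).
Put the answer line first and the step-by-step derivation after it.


Answer: (nabla_X Y)^u = 44923/3392, (nabla_X Y)^v = -39983/10176

E = 97/16, F = 27/16, G = 25/16 at the point
E_u = -18, E_v = -27/2, F_u = -39/4, F_v = -9/4, G_u = -9/2, G_v = 0
EG - F^2 = 53/8;  g^inv = (8/53) * [[25/16, -27/16], [-27/16, 97/16]]
first-kind symbols [ij,l] = (1/2)(d_i g_jl + d_j g_il - d_l g_ij): [uu,u] = E_u/2 = -9, [uu,v] = F_u - E_v/2 = -3, [uv,u] = E_v/2 = -27/4, [uv,v] = G_u/2 = -9/4, [vv,u] = F_v - G_u/2 = 0, [vv,v] = G_v/2 = 0
Gamma^u_ij = (G*[ij,u] - F*[ij,v])/(EG - F^2), Gamma^v_ij = (E*[ij,v] - F*[ij,u])/(EG - F^2)
Gamma_uuu = -72/53, Gamma_uuv = -54/53, Gamma_uvv = 0, Gamma_vuu = -24/53, Gamma_vuv = -18/53, Gamma_vvv = 0
X = (29/12, -3), Y = (-4/3, 17/32) at the point


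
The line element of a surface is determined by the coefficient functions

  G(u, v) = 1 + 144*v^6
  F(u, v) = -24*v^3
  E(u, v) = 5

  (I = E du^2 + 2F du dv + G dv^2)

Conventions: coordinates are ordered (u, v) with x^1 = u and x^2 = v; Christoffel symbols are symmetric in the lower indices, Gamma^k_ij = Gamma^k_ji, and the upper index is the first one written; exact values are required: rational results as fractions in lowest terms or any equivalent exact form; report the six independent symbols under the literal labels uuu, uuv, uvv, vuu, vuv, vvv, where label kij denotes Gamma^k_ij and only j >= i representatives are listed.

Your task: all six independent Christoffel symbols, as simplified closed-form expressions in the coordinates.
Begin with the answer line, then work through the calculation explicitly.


Answer: Gamma_uuu = 0, Gamma_uuv = 0, Gamma_uvv = -72*v^2/(144*v^6 + 5), Gamma_vuu = 0, Gamma_vuv = 0, Gamma_vvv = 432*v^5/(144*v^6 + 5)

E = 5; F = -24*v^3; G = 1 + 144*v^6
Gamma^k_ij = (1/2) g^{kl} (d_i g_jl + d_j g_il - d_l g_ij), with g^inv = (1/(EG-F^2)) [[G, -F], [-F, E]]
first partials: E_u = 0, E_v = 0, F_u = 0, F_v = -72*v^2, G_u = 0, G_v = 864*v^5
D = EG - F^2 = 5 + 144*v^6
expanded: Gamma^u_uu = (G E_u - 2F F_u + F E_v)/(2D), Gamma^u_uv = (G E_v - F G_u)/(2D), Gamma^u_vv = (2G F_v - G G_u - F G_v)/(2D), Gamma^v_uu = (2E F_u - E E_v - F E_u)/(2D), Gamma^v_uv = (E G_u - F E_v)/(2D), Gamma^v_vv = (E G_v - 2F F_v + F G_u)/(2D); substitute and cancel common factors


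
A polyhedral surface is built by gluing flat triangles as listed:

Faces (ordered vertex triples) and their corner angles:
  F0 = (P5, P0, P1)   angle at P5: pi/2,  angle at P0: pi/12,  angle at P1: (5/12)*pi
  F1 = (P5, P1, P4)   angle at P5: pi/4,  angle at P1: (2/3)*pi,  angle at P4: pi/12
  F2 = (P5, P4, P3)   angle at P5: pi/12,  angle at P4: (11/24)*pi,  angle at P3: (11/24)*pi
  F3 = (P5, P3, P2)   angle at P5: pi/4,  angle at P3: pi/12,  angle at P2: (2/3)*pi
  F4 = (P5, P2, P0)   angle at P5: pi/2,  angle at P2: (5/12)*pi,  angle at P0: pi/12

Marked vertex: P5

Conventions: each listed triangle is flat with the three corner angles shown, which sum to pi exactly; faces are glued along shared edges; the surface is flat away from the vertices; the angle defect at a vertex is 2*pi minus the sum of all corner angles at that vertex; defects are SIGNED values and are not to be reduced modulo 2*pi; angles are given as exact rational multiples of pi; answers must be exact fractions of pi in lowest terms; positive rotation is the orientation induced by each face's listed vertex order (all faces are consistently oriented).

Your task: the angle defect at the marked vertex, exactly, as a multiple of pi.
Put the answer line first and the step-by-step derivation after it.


Answer: defect(P5) = (5/12)*pi

Sum of corner angles at P5: (19/12)*pi
defect = 2*pi - (19/12)*pi


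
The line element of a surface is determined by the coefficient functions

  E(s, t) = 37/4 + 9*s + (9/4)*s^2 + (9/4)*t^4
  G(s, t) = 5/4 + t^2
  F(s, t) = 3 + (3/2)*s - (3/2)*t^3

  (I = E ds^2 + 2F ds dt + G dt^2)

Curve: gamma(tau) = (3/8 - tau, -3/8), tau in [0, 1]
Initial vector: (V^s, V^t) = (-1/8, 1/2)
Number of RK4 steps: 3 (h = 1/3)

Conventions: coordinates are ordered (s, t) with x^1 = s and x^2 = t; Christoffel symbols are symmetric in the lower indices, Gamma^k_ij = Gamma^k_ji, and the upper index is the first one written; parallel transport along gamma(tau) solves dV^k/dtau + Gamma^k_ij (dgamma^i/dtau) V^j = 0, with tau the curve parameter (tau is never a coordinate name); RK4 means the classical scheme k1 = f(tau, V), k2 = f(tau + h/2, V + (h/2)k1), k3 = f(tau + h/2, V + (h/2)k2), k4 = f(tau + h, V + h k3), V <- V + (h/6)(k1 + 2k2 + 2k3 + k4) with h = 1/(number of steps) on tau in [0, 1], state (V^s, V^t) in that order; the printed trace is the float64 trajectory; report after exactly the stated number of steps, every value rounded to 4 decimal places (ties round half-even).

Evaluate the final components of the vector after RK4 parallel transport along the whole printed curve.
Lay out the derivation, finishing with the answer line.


gamma'(tau) = (-1, 0); f(tau, V)^k = -Gamma^k_ij(gamma(tau)) gamma'^i(tau) V^j; h = 1/3; intermediate values shown to 6 dp
curve data and Christoffel symbols at the stage parameters:
  tau = 0.000000: gamma = (0.375000, -0.375000), gamma' = (-1.000000, 0.000000); Gamma_sss = 0.230253, Gamma_sst = -0.068790, Gamma_stt = 0.101224, Gamma_tss = 0.646340, Gamma_tst = 0.180138, Gamma_ttt = -0.534735
  tau = 0.166667: gamma = (0.208333, -0.375000), gamma' = (-1.000000, 0.000000); Gamma_sss = 0.244254, Gamma_sst = -0.079224, Gamma_stt = 0.094071, Gamma_tss = 0.653584, Gamma_tst = 0.193220, Gamma_ttt = -0.499093
  tau = 0.333333: gamma = (0.041667, -0.375000), gamma' = (-1.000000, 0.000000); Gamma_sss = 0.259675, Gamma_sst = -0.092117, Gamma_stt = 0.083211, Gamma_tss = 0.662657, Gamma_tst = 0.208105, Gamma_ttt = -0.457647
  tau = 0.500000: gamma = (-0.125000, -0.375000), gamma' = (-1.000000, 0.000000); Gamma_sss = 0.276589, Gamma_sst = -0.108260, Gamma_stt = 0.067037, Gamma_tss = 0.674172, Gamma_tst = 0.225111, Gamma_ttt = -0.409057
  tau = 0.666667: gamma = (-0.291667, -0.375000), gamma' = (-1.000000, 0.000000); Gamma_sss = 0.294960, Gamma_sst = -0.128762, Gamma_stt = 0.043153, Gamma_tss = 0.688998, Gamma_tst = 0.244594, Gamma_ttt = -0.351635
  tau = 0.833333: gamma = (-0.458333, -0.375000), gamma' = (-1.000000, 0.000000); Gamma_sss = 0.314524, Gamma_sst = -0.155196, Gamma_stt = 0.007922, Gamma_tss = 0.708379, Gamma_tst = 0.266906, Gamma_ttt = -0.283288
  tau = 1.000000: gamma = (-0.625000, -0.375000), gamma' = (-1.000000, 0.000000); Gamma_sss = 0.334528, Gamma_sst = -0.189802, Gamma_stt = -0.044232, Gamma_tss = 0.734115, Gamma_tst = 0.292301, Gamma_ttt = -0.201545
step 0: V^s = -0.1250, V^t = 0.5000
step 1: k1 = (-0.063176, 0.009277), k2 = (-0.072838, 0.008329), k3 = (-0.073219, 0.007246), k4 = (-0.085078, 0.005550); V <- V + (h/6)(k1 + 2k2 + 2k3 + k4): V^s = -0.1495, V^t = 0.5026
step 2: k1 = (-0.085106, 0.005540), k2 = (-0.099770, 0.003010), k3 = (-0.100400, 0.001268), k4 = (-0.118722, -0.003015); V <- V + (h/6)(k1 + 2k2 + 2k3 + k4): V^s = -0.1830, V^t = 0.5032
step 3: k1 = (-0.118776, -0.003035), k2 = (-0.141805, -0.009513), k3 = (-0.142845, -0.012520), k4 = (-0.171868, -0.023463); V <- V + (h/6)(k1 + 2k2 + 2k3 + k4): V^s = -0.2308, V^t = 0.4992

Answer: V^s = -0.2308, V^t = 0.4992


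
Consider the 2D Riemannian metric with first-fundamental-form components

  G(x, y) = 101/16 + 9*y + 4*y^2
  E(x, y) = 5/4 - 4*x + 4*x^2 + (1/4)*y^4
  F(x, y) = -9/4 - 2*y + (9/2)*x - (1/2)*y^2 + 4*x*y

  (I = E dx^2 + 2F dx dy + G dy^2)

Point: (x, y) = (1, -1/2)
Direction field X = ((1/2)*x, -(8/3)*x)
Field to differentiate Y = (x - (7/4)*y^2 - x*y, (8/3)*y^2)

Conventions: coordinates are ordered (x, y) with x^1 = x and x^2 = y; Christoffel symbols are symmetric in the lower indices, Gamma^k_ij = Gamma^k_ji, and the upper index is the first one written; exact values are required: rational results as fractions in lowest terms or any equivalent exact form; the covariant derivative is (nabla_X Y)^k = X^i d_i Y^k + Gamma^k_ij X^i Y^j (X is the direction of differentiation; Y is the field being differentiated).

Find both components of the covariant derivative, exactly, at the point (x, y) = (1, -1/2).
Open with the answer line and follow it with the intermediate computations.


Answer: (nabla_X Y)^x = -5783/1566, (nabla_X Y)^y = 525577/75168

E = 81/64, F = 9/8, G = 45/16 at the point
E_x = 4, E_y = -1/8, F_x = 5/2, F_y = 5/2, G_x = 0, G_y = 5
EG - F^2 = 2349/1024;  g^inv = (1024/2349) * [[45/16, -9/8], [-9/8, 81/64]]
first-kind symbols [ij,l] = (1/2)(d_i g_jl + d_j g_il - d_l g_ij): [xx,x] = E_x/2 = 2, [xx,y] = F_x - E_y/2 = 41/16, [xy,x] = E_y/2 = -1/16, [xy,y] = G_x/2 = 0, [yy,x] = F_y - G_x/2 = 5/2, [yy,y] = G_y/2 = 5/2
Gamma^x_ij = (G*[ij,x] - F*[ij,y])/(EG - F^2), Gamma^y_ij = (E*[ij,y] - F*[ij,x])/(EG - F^2)
Gamma_xxx = 104/87, Gamma_xxy = -20/261, Gamma_xyy = 160/87, Gamma_yxx = 113/261, Gamma_yxy = 8/261, Gamma_yyy = 40/261
X = (1/2, -8/3), Y = (17/16, 2/3) at the point


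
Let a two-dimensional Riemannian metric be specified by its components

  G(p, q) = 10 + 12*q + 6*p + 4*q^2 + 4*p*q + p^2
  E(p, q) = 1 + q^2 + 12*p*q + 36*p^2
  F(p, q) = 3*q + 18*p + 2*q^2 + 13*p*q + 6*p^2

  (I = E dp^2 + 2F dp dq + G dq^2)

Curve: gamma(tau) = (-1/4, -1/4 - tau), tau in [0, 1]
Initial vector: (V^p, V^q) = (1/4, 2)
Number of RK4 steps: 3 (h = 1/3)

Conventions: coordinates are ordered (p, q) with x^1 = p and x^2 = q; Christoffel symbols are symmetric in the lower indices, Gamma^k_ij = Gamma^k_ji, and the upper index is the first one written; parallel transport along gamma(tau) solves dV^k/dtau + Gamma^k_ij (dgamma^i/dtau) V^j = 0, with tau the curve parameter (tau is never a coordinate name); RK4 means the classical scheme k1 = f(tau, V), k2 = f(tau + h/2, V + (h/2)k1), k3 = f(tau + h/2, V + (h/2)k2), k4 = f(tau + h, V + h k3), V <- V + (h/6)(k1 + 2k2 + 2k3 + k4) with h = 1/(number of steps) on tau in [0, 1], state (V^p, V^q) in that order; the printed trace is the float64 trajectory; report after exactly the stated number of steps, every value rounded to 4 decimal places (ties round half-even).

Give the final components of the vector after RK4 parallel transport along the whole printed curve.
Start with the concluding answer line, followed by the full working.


Answer: V^p = -1.0263, V^q = 2.6989

gamma'(tau) = (0, -1); f(tau, V)^k = -Gamma^k_ij(gamma(tau)) gamma'^i(tau) V^j; h = 1/3; intermediate values shown to 6 dp
curve data and Christoffel symbols at the stage parameters:
  tau = 0.000000: gamma = (-0.250000, -0.250000), gamma' = (0.000000, -1.000000); Gamma_ppp = -1.150685, Gamma_ppq = -0.191781, Gamma_pqq = -0.383562, Gamma_qpp = 1.479452, Gamma_qpq = 0.246575, Gamma_qqq = 0.493151
  tau = 0.166667: gamma = (-0.250000, -0.416667), gamma' = (0.000000, -1.000000); Gamma_ppp = -1.377704, Gamma_ppq = -0.229617, Gamma_pqq = -0.459235, Gamma_qpp = 1.377704, Gamma_qpq = 0.229617, Gamma_qqq = 0.459235
  tau = 0.333333: gamma = (-0.250000, -0.583333), gamma' = (0.000000, -1.000000); Gamma_ppp = -1.592920, Gamma_ppq = -0.265487, Gamma_pqq = -0.530973, Gamma_qpp = 1.210619, Gamma_qpq = 0.201770, Gamma_qqq = 0.403540
  tau = 0.500000: gamma = (-0.250000, -0.750000), gamma' = (0.000000, -1.000000); Gamma_ppp = -1.770492, Gamma_ppq = -0.295082, Gamma_pqq = -0.590164, Gamma_qpp = 0.983607, Gamma_qpq = 0.163934, Gamma_qqq = 0.327869
  tau = 0.666667: gamma = (-0.250000, -0.916667), gamma' = (0.000000, -1.000000); Gamma_ppp = -1.887884, Gamma_ppq = -0.314647, Gamma_pqq = -0.629295, Gamma_qpp = 0.716094, Gamma_qpq = 0.119349, Gamma_qqq = 0.238698
  tau = 0.833333: gamma = (-0.250000, -1.083333), gamma' = (0.000000, -1.000000); Gamma_ppp = -1.934142, Gamma_ppq = -0.322357, Gamma_pqq = -0.644714, Gamma_qpp = 0.436742, Gamma_qpq = 0.072790, Gamma_qqq = 0.145581
  tau = 1.000000: gamma = (-0.250000, -1.250000), gamma' = (0.000000, -1.000000); Gamma_ppp = -1.913043, Gamma_ppq = -0.318841, Gamma_pqq = -0.637681, Gamma_qpp = 0.173913, Gamma_qpq = 0.028986, Gamma_qqq = 0.057971
step 0: V^p = 0.2500, V^q = 2.0000
step 1: k1 = (-0.815068, 1.047945), k2 = (-1.024890, 1.024890), k3 = (-1.015096, 1.015096), k4 = (-1.218150, 0.925794); V <- V + (h/6)(k1 + 2k2 + 2k3 + k4): V^p = -0.0896, V^q = 2.3363
step 2: k1 = (-1.216729, 0.924714), k2 = (-1.383481, 0.768600), k3 = (-1.359924, 0.755514), k4 = (-1.457881, 0.552989); V <- V + (h/6)(k1 + 2k2 + 2k3 + k4): V^p = -0.5430, V^q = 2.5878
step 3: k1 = (-1.457598, 0.552882), k2 = (-1.474410, 0.332931), k3 = (-1.449873, 0.327391), k4 = (-1.392521, 0.126593); V <- V + (h/6)(k1 + 2k2 + 2k3 + k4): V^p = -1.0263, V^q = 2.6989


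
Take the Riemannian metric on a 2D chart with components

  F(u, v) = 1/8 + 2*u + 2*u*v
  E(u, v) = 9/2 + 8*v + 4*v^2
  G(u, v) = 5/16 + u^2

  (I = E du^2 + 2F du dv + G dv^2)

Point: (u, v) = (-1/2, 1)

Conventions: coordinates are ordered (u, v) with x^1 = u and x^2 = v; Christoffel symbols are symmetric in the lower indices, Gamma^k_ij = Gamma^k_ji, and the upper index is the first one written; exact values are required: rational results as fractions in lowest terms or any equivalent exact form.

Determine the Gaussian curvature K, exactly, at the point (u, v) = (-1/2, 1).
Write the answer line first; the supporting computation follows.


Answer: K = 1856/15129

E = 33/2, F = -15/8, G = 9/16, EG - F^2 = 369/64 at the point
E_u = 0, E_v = 16, F_u = 4, F_v = -1, G_u = -1, G_v = 0
E_vv = 8, F_uv = 2, G_uu = 2
Brioschi: K = (det M1 - det M2) / (EG - F^2)^2 with the standard first/second-derivative matrices M1, M2.
M1 = [[-E_vv/2 + F_uv - G_uu/2, E_u/2, F_u - E_v/2], [F_v - G_u/2, E, F], [G_v/2, F, G]] = [[-3, 0, -4], [-1/2, 33/2, -15/8], [0, -15/8, 9/16]]; det M1 = -1347/64
M2 = [[0, E_v/2, G_u/2], [E_v/2, E, F], [G_u/2, F, G]] = [[0, 8, -1/2], [8, 33/2, -15/8], [-1/2, -15/8, 9/16]]; det M2 = -201/8
det M1 - det M2 = 261/64; K = 261/64 / (369/64)^2 = 1856/15129


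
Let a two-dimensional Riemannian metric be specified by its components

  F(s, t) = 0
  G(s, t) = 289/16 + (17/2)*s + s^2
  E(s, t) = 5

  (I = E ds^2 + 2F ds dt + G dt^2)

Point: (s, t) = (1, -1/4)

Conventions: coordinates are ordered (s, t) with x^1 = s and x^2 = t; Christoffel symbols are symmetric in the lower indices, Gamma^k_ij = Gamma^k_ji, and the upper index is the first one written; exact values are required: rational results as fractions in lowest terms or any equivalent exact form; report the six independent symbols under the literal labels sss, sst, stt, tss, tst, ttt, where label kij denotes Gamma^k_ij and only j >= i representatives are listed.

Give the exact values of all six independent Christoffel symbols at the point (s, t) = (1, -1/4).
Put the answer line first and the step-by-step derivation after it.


Answer: Gamma_sss = 0, Gamma_sst = 0, Gamma_stt = -21/20, Gamma_tss = 0, Gamma_tst = 4/21, Gamma_ttt = 0

E = 5, F = 0, G = 441/16 at the point
E_s = 0, E_t = 0, F_s = 0, F_t = 0, G_s = 21/2, G_t = 0
EG - F^2 = 2205/16;  g^inv = (16/2205) * [[441/16, 0], [0, 5]]
first-kind symbols [ij,l] = (1/2)(d_i g_jl + d_j g_il - d_l g_ij): [ss,s] = E_s/2 = 0, [ss,t] = F_s - E_t/2 = 0, [st,s] = E_t/2 = 0, [st,t] = G_s/2 = 21/4, [tt,s] = F_t - G_s/2 = -21/4, [tt,t] = G_t/2 = 0
Gamma^s_ij = (G*[ij,s] - F*[ij,t])/(EG - F^2), Gamma^t_ij = (E*[ij,t] - F*[ij,s])/(EG - F^2)


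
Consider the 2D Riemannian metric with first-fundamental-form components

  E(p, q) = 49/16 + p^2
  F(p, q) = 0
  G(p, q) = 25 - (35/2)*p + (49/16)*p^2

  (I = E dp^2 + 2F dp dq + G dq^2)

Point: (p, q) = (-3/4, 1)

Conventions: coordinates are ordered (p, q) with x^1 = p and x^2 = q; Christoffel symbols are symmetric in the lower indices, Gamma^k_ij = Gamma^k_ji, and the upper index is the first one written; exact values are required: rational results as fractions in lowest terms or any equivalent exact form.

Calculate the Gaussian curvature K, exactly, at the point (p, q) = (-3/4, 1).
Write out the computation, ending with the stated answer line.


E = 29/8, F = 0, G = 10201/256, EG - F^2 = 295829/2048 at the point
E_p = -3/2, E_q = 0, F_p = 0, F_q = 0, G_p = -707/32, G_q = 0
E_qq = 0, F_pq = 0, G_pp = 49/8
Using the Brioschi determinant formula for K from the metric derivatives:
M1 = [[-E_qq/2 + F_pq - G_pp/2, E_p/2, F_p - E_q/2], [F_q - G_p/2, E, F], [G_q/2, F, G]] = [[-49/16, -3/4, 0], [707/64, 29/8, 0], [0, 0, 10201/256]]; det M1 = -7354921/65536
M2 = [[0, E_q/2, G_p/2], [E_q/2, E, F], [G_p/2, F, G]] = [[0, 0, -707/64], [0, 29/8, 0], [-707/64, 0, 10201/256]]; det M2 = -14495621/32768
det M1 - det M2 = 21636321/65536; K = 21636321/65536 / (295829/2048)^2 = 1344/84941

Answer: K = 1344/84941


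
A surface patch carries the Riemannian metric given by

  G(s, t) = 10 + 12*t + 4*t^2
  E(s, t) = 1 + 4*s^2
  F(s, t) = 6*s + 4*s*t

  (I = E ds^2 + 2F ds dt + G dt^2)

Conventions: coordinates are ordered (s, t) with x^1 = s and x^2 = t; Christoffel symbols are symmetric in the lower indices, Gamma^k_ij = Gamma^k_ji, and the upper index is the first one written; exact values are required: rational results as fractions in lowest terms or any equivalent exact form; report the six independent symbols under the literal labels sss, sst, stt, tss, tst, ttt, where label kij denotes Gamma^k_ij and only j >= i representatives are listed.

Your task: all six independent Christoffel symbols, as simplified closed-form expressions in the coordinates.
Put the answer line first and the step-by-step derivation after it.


Answer: Gamma_sss = 2*s/(2*s^2 + 2*t^2 + 6*t + 5), Gamma_sst = 0, Gamma_stt = 2*s/(2*s^2 + 2*t^2 + 6*t + 5), Gamma_tss = (2*t + 3)/(2*s^2 + 2*t^2 + 6*t + 5), Gamma_tst = 0, Gamma_ttt = (2*t + 3)/(2*s^2 + 2*t^2 + 6*t + 5)

E = 1 + 4*s^2; F = 6*s + 4*s*t; G = 10 + 12*t + 4*t^2
Gamma^k_ij = (1/2) g^{kl} (d_i g_jl + d_j g_il - d_l g_ij), with g^inv = (1/(EG-F^2)) [[G, -F], [-F, E]]
first partials: E_s = 8*s, E_t = 0, F_s = 6 + 4*t, F_t = 4*s, G_s = 0, G_t = 12 + 8*t
D = EG - F^2 = 10 + 12*t + 4*t^2 + 4*s^2
expanded: Gamma^s_ss = (G E_s - 2F F_s + F E_t)/(2D), Gamma^s_st = (G E_t - F G_s)/(2D), Gamma^s_tt = (2G F_t - G G_s - F G_t)/(2D), Gamma^t_ss = (2E F_s - E E_t - F E_s)/(2D), Gamma^t_st = (E G_s - F E_t)/(2D), Gamma^t_tt = (E G_t - 2F F_t + F G_s)/(2D); substitute and cancel common factors


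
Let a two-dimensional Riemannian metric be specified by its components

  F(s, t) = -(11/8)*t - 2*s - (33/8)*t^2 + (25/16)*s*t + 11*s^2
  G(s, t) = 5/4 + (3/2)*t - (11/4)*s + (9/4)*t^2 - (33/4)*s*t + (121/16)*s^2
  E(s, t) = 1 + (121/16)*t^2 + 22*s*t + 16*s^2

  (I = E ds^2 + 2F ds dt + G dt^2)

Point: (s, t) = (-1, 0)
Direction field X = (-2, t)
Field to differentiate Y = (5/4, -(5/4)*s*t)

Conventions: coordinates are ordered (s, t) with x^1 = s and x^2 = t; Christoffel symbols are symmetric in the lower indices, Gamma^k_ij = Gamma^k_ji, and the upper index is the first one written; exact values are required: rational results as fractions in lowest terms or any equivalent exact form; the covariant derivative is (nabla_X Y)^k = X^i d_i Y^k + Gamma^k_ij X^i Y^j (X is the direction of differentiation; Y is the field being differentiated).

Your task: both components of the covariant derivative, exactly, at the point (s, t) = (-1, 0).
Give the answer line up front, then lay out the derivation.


Answer: (nabla_X Y)^s = 640/441, (nabla_X Y)^t = 520/441

E = 17, F = 13, G = 185/16 at the point
E_s = -32, E_t = -22, F_s = -24, F_t = -47/16, G_s = -143/8, G_t = 39/4
EG - F^2 = 441/16;  g^inv = (16/441) * [[185/16, -13], [-13, 17]]
first-kind symbols [ij,l] = (1/2)(d_i g_jl + d_j g_il - d_l g_ij): [ss,s] = E_s/2 = -16, [ss,t] = F_s - E_t/2 = -13, [st,s] = E_t/2 = -11, [st,t] = G_s/2 = -143/16, [tt,s] = F_t - G_s/2 = 6, [tt,t] = G_t/2 = 39/8
Gamma^s_ij = (G*[ij,s] - F*[ij,t])/(EG - F^2), Gamma^t_ij = (E*[ij,t] - F*[ij,s])/(EG - F^2)
Gamma_sss = -256/441, Gamma_sst = -176/441, Gamma_stt = 32/147, Gamma_tss = -208/441, Gamma_tst = -143/441, Gamma_ttt = 26/147
X = (-2, 0), Y = (5/4, 0) at the point


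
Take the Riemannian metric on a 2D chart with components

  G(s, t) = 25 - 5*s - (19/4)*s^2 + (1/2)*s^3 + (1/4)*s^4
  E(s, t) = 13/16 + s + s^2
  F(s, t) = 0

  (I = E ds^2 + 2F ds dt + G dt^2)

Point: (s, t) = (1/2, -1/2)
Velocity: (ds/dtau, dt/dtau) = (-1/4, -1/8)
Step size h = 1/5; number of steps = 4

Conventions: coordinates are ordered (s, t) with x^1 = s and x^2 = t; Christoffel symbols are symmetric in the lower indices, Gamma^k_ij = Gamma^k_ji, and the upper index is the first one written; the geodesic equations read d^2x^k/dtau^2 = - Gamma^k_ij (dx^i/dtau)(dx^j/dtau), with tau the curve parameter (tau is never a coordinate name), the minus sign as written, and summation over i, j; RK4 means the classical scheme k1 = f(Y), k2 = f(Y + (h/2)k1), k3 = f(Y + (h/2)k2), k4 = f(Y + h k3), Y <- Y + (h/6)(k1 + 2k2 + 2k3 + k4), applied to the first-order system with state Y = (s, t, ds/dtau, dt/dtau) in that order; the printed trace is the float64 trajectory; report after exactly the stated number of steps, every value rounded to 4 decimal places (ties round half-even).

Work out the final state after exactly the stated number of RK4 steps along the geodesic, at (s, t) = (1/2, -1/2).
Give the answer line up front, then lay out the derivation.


Answer: s = 0.2698, t = -0.5958, ds/dtau = -0.3293, dt/dtau = -0.1147

f(Y) = (ds/dtau, dt/dtau, -Gamma^s_ij Y'^i Y'^j, -Gamma^t_ij Y'^i Y'^j) with the Gammas evaluated at the stage position; h = 0.200000; intermediate values shown to 6 dp
step 0: s = 0.5000, t = -0.5000, ds/dtau = -0.2500, dt/dtau = -0.1250
step 1:
  k1: at (s, t) = (0.500000, -0.500000), (ds/dtau, dt/dtau) = (-0.250000, -0.125000); Gamma_sss = 0.640000, Gamma_sst = 0.000000, Gamma_stt = 2.960000, Gamma_tss = 0.000000, Gamma_tst = -0.216216, Gamma_ttt = 0.000000; k1 = (-0.250000, -0.125000, -0.086250, 0.013514)
  k2: at (s, t) = (0.475000, -0.512500), (ds/dtau, dt/dtau) = (-0.258625, -0.123649); Gamma_sss = 0.644362, Gamma_sst = 0.000000, Gamma_stt = 2.996081, Gamma_tss = 0.000000, Gamma_tst = -0.209692, Gamma_ttt = 0.000000; k2 = (-0.258625, -0.123649, -0.088906, 0.013411)
  k3: at (s, t) = (0.474137, -0.512365), (ds/dtau, dt/dtau) = (-0.258891, -0.123659); Gamma_sss = 0.644508, Gamma_sst = 0.000000, Gamma_stt = 2.997302, Gamma_tss = 0.000000, Gamma_tst = -0.209468, Gamma_ttt = 0.000000; k3 = (-0.258891, -0.123659, -0.089031, 0.013412)
  k4: at (s, t) = (0.448222, -0.524732), (ds/dtau, dt/dtau) = (-0.267806, -0.122318); Gamma_sss = 0.648745, Gamma_sst = 0.000000, Gamma_stt = 3.033167, Gamma_tss = 0.000000, Gamma_tst = -0.202809, Gamma_ttt = 0.000000; k4 = (-0.267806, -0.122318, -0.091909, 0.013287)
  Y <- Y + (h/6)(k1 + 2k2 + 2k3 + k4): s = 0.4482, t = -0.5247, ds/dtau = -0.2678, dt/dtau = -0.1223
step 2:
  k1: at (s, t) = (0.448239, -0.524731), (ds/dtau, dt/dtau) = (-0.267801, -0.122318); Gamma_sss = 0.648742, Gamma_sst = 0.000000, Gamma_stt = 3.033144, Gamma_tss = 0.000000, Gamma_tst = -0.202814, Gamma_ttt = 0.000000; k1 = (-0.267801, -0.122318, -0.091907, 0.013287)
  k2: at (s, t) = (0.421459, -0.536963), (ds/dtau, dt/dtau) = (-0.276992, -0.120990); Gamma_sss = 0.652782, Gamma_sst = 0.000000, Gamma_stt = 3.068376, Gamma_tss = 0.000000, Gamma_tst = -0.196036, Gamma_ttt = 0.000000; k2 = (-0.276992, -0.120990, -0.095001, 0.013140)
  k3: at (s, t) = (0.420540, -0.536830), (ds/dtau, dt/dtau) = (-0.277301, -0.121004); Gamma_sss = 0.652914, Gamma_sst = 0.000000, Gamma_stt = 3.069549, Gamma_tss = 0.000000, Gamma_tst = -0.195805, Gamma_ttt = 0.000000; k3 = (-0.277301, -0.121004, -0.095151, 0.013140)
  k4: at (s, t) = (0.392779, -0.548932), (ds/dtau, dt/dtau) = (-0.286831, -0.119690); Gamma_sss = 0.656670, Gamma_sst = 0.000000, Gamma_stt = 3.103735, Gamma_tss = 0.000000, Gamma_tst = -0.188889, Gamma_ttt = 0.000000; k4 = (-0.286831, -0.119690, -0.098489, 0.012969)
  Y <- Y + (h/6)(k1 + 2k2 + 2k3 + k4): s = 0.3928, t = -0.5489, ds/dtau = -0.2868, dt/dtau = -0.1197
step 3:
  k1: at (s, t) = (0.392798, -0.548931), (ds/dtau, dt/dtau) = (-0.286824, -0.119691); Gamma_sss = 0.656668, Gamma_sst = 0.000000, Gamma_stt = 3.103712, Gamma_tss = 0.000000, Gamma_tst = -0.188894, Gamma_ttt = 0.000000; k1 = (-0.286824, -0.119691, -0.098487, 0.012970)
  k2: at (s, t) = (0.364116, -0.560900), (ds/dtau, dt/dtau) = (-0.296673, -0.118394); Gamma_sss = 0.660035, Gamma_sst = 0.000000, Gamma_stt = 3.136259, Gamma_tss = 0.000000, Gamma_tst = -0.181856, Gamma_ttt = 0.000000; k2 = (-0.296673, -0.118394, -0.102055, 0.012775)
  k3: at (s, t) = (0.363131, -0.560770), (ds/dtau, dt/dtau) = (-0.297030, -0.118414); Gamma_sss = 0.660141, Gamma_sst = 0.000000, Gamma_stt = 3.137321, Gamma_tss = 0.000000, Gamma_tst = -0.181616, Gamma_ttt = 0.000000; k3 = (-0.297030, -0.118414, -0.102233, 0.012776)
  k4: at (s, t) = (0.333392, -0.572614), (ds/dtau, dt/dtau) = (-0.307271, -0.117136); Gamma_sss = 0.662979, Gamma_sst = 0.000000, Gamma_stt = 3.167532, Gamma_tss = 0.000000, Gamma_tst = -0.174433, Gamma_ttt = 0.000000; k4 = (-0.307271, -0.117136, -0.106057, 0.012557)
  Y <- Y + (h/6)(k1 + 2k2 + 2k3 + k4): s = 0.3334, t = -0.5726, ds/dtau = -0.3073, dt/dtau = -0.1171
step 4:
  k1: at (s, t) = (0.333415, -0.572612), (ds/dtau, dt/dtau) = (-0.307262, -0.117137); Gamma_sss = 0.662977, Gamma_sst = 0.000000, Gamma_stt = 3.167510, Gamma_tss = 0.000000, Gamma_tst = -0.174438, Gamma_ttt = 0.000000; k1 = (-0.307262, -0.117137, -0.106053, 0.012557)
  k2: at (s, t) = (0.302689, -0.584326), (ds/dtau, dt/dtau) = (-0.317867, -0.115881); Gamma_sss = 0.665133, Gamma_sst = 0.000000, Gamma_stt = 3.194532, Gamma_tss = 0.000000, Gamma_tst = -0.167128, Gamma_ttt = 0.000000; k2 = (-0.317867, -0.115881, -0.110102, 0.012312)
  k3: at (s, t) = (0.301628, -0.584201), (ds/dtau, dt/dtau) = (-0.318272, -0.115906); Gamma_sss = 0.665192, Gamma_sst = 0.000000, Gamma_stt = 3.195381, Gamma_tss = 0.000000, Gamma_tst = -0.166877, Gamma_ttt = 0.000000; k3 = (-0.318272, -0.115906, -0.110309, 0.012312)
  k4: at (s, t) = (0.269760, -0.595794), (ds/dtau, dt/dtau) = (-0.329324, -0.114675); Gamma_sss = 0.666441, Gamma_sst = 0.000000, Gamma_stt = 3.218068, Gamma_tss = 0.000000, Gamma_tst = -0.159412, Gamma_ttt = 0.000000; k4 = (-0.329324, -0.114675, -0.114597, 0.012040)
  Y <- Y + (h/6)(k1 + 2k2 + 2k3 + k4): s = 0.2698, t = -0.5958, ds/dtau = -0.3293, dt/dtau = -0.1147


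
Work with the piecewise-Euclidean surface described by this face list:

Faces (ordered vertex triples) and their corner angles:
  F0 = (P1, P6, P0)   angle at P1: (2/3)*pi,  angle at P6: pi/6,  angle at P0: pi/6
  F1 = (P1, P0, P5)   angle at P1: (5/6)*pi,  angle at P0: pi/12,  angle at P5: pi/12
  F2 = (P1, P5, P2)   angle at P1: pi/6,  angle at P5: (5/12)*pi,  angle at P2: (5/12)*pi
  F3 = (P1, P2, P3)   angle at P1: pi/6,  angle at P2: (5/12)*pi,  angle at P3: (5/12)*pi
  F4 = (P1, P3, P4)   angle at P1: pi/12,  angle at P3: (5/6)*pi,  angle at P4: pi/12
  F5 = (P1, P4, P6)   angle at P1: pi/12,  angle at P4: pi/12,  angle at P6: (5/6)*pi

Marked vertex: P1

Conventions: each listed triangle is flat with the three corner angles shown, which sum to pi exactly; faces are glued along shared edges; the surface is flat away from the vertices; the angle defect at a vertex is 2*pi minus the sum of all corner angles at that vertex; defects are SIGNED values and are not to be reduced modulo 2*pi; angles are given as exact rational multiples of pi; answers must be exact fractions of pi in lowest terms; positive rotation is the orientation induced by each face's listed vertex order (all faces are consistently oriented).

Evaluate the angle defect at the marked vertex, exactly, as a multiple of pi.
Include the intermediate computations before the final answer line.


Sum of corner angles at P1: 2*pi
defect = 2*pi - 2*pi

Answer: defect(P1) = 0


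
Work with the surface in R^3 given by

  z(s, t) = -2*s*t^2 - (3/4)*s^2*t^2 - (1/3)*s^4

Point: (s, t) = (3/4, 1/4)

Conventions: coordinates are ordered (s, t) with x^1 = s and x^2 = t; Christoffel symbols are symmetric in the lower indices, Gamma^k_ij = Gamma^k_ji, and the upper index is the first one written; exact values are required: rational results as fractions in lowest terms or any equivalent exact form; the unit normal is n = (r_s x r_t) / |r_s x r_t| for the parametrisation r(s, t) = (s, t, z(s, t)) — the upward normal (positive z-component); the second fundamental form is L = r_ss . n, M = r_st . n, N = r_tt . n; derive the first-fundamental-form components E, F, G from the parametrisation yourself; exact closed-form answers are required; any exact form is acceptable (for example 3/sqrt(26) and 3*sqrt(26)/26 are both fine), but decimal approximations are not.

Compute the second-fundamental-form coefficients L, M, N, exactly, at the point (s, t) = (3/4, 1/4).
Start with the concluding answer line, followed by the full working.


Answer: L = -150*sqrt(40922)/20461, M = -100*sqrt(40922)/20461, N = -246*sqrt(40922)/20461

z_s = -97/128, z_t = -123/128, z_ss = -75/32, z_st = -25/16, z_tt = -123/32
E = 25793/16384, F = 11931/16384, G = 31513/16384; answer radicand W^2 = 20461/8192
unnormalised second-form numerators: l = -75/32, m = -25/16, n = -123/32; L = l/sqrt(20461/8192), and similarly M = m/sqrt(W^2), N = n/sqrt(W^2)


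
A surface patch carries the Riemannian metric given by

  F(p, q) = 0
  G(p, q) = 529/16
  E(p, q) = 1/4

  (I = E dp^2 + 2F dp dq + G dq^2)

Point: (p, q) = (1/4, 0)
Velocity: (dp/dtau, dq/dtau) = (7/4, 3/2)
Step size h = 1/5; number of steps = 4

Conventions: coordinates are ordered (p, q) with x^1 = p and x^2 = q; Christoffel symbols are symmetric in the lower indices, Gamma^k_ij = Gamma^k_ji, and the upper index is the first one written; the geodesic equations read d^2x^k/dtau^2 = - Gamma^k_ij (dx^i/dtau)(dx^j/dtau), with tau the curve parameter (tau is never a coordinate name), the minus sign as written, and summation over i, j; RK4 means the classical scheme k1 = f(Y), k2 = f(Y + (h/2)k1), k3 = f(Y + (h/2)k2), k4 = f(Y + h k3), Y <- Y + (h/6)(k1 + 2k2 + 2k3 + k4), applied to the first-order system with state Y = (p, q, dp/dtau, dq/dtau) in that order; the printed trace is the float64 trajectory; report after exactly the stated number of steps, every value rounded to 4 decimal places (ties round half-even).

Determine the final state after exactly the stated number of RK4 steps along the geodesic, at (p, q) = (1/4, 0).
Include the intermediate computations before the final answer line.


f(Y) = (dp/dtau, dq/dtau, -Gamma^p_ij Y'^i Y'^j, -Gamma^q_ij Y'^i Y'^j) with the Gammas evaluated at the stage position; h = 0.200000; intermediate values shown to 6 dp
step 0: p = 0.2500, q = 0.0000, dp/dtau = 1.7500, dq/dtau = 1.5000
step 1:
  k1: at (p, q) = (0.250000, 0.000000), (dp/dtau, dq/dtau) = (1.750000, 1.500000); Gamma_ppp = 0.000000, Gamma_ppq = 0.000000, Gamma_pqq = 0.000000, Gamma_qpp = 0.000000, Gamma_qpq = 0.000000, Gamma_qqq = 0.000000; k1 = (1.750000, 1.500000, 0.000000, 0.000000)
  k2: at (p, q) = (0.425000, 0.150000), (dp/dtau, dq/dtau) = (1.750000, 1.500000); Gamma_ppp = 0.000000, Gamma_ppq = 0.000000, Gamma_pqq = 0.000000, Gamma_qpp = 0.000000, Gamma_qpq = 0.000000, Gamma_qqq = 0.000000; k2 = (1.750000, 1.500000, 0.000000, 0.000000)
  k3: at (p, q) = (0.425000, 0.150000), (dp/dtau, dq/dtau) = (1.750000, 1.500000); Gamma_ppp = 0.000000, Gamma_ppq = 0.000000, Gamma_pqq = 0.000000, Gamma_qpp = 0.000000, Gamma_qpq = 0.000000, Gamma_qqq = 0.000000; k3 = (1.750000, 1.500000, 0.000000, 0.000000)
  k4: at (p, q) = (0.600000, 0.300000), (dp/dtau, dq/dtau) = (1.750000, 1.500000); Gamma_ppp = 0.000000, Gamma_ppq = 0.000000, Gamma_pqq = 0.000000, Gamma_qpp = 0.000000, Gamma_qpq = 0.000000, Gamma_qqq = 0.000000; k4 = (1.750000, 1.500000, 0.000000, 0.000000)
  Y <- Y + (h/6)(k1 + 2k2 + 2k3 + k4): p = 0.6000, q = 0.3000, dp/dtau = 1.7500, dq/dtau = 1.5000
step 2:
  k1: at (p, q) = (0.600000, 0.300000), (dp/dtau, dq/dtau) = (1.750000, 1.500000); Gamma_ppp = 0.000000, Gamma_ppq = 0.000000, Gamma_pqq = 0.000000, Gamma_qpp = 0.000000, Gamma_qpq = 0.000000, Gamma_qqq = 0.000000; k1 = (1.750000, 1.500000, 0.000000, 0.000000)
  k2: at (p, q) = (0.775000, 0.450000), (dp/dtau, dq/dtau) = (1.750000, 1.500000); Gamma_ppp = 0.000000, Gamma_ppq = 0.000000, Gamma_pqq = 0.000000, Gamma_qpp = 0.000000, Gamma_qpq = 0.000000, Gamma_qqq = 0.000000; k2 = (1.750000, 1.500000, 0.000000, 0.000000)
  k3: at (p, q) = (0.775000, 0.450000), (dp/dtau, dq/dtau) = (1.750000, 1.500000); Gamma_ppp = 0.000000, Gamma_ppq = 0.000000, Gamma_pqq = 0.000000, Gamma_qpp = 0.000000, Gamma_qpq = 0.000000, Gamma_qqq = 0.000000; k3 = (1.750000, 1.500000, 0.000000, 0.000000)
  k4: at (p, q) = (0.950000, 0.600000), (dp/dtau, dq/dtau) = (1.750000, 1.500000); Gamma_ppp = 0.000000, Gamma_ppq = 0.000000, Gamma_pqq = 0.000000, Gamma_qpp = 0.000000, Gamma_qpq = 0.000000, Gamma_qqq = 0.000000; k4 = (1.750000, 1.500000, 0.000000, 0.000000)
  Y <- Y + (h/6)(k1 + 2k2 + 2k3 + k4): p = 0.9500, q = 0.6000, dp/dtau = 1.7500, dq/dtau = 1.5000
step 3:
  k1: at (p, q) = (0.950000, 0.600000), (dp/dtau, dq/dtau) = (1.750000, 1.500000); Gamma_ppp = 0.000000, Gamma_ppq = 0.000000, Gamma_pqq = 0.000000, Gamma_qpp = 0.000000, Gamma_qpq = 0.000000, Gamma_qqq = 0.000000; k1 = (1.750000, 1.500000, 0.000000, 0.000000)
  k2: at (p, q) = (1.125000, 0.750000), (dp/dtau, dq/dtau) = (1.750000, 1.500000); Gamma_ppp = 0.000000, Gamma_ppq = 0.000000, Gamma_pqq = 0.000000, Gamma_qpp = 0.000000, Gamma_qpq = 0.000000, Gamma_qqq = 0.000000; k2 = (1.750000, 1.500000, 0.000000, 0.000000)
  k3: at (p, q) = (1.125000, 0.750000), (dp/dtau, dq/dtau) = (1.750000, 1.500000); Gamma_ppp = 0.000000, Gamma_ppq = 0.000000, Gamma_pqq = 0.000000, Gamma_qpp = 0.000000, Gamma_qpq = 0.000000, Gamma_qqq = 0.000000; k3 = (1.750000, 1.500000, 0.000000, 0.000000)
  k4: at (p, q) = (1.300000, 0.900000), (dp/dtau, dq/dtau) = (1.750000, 1.500000); Gamma_ppp = 0.000000, Gamma_ppq = 0.000000, Gamma_pqq = 0.000000, Gamma_qpp = 0.000000, Gamma_qpq = 0.000000, Gamma_qqq = 0.000000; k4 = (1.750000, 1.500000, 0.000000, 0.000000)
  Y <- Y + (h/6)(k1 + 2k2 + 2k3 + k4): p = 1.3000, q = 0.9000, dp/dtau = 1.7500, dq/dtau = 1.5000
step 4:
  k1: at (p, q) = (1.300000, 0.900000), (dp/dtau, dq/dtau) = (1.750000, 1.500000); Gamma_ppp = 0.000000, Gamma_ppq = 0.000000, Gamma_pqq = 0.000000, Gamma_qpp = 0.000000, Gamma_qpq = 0.000000, Gamma_qqq = 0.000000; k1 = (1.750000, 1.500000, 0.000000, 0.000000)
  k2: at (p, q) = (1.475000, 1.050000), (dp/dtau, dq/dtau) = (1.750000, 1.500000); Gamma_ppp = 0.000000, Gamma_ppq = 0.000000, Gamma_pqq = 0.000000, Gamma_qpp = 0.000000, Gamma_qpq = 0.000000, Gamma_qqq = 0.000000; k2 = (1.750000, 1.500000, 0.000000, 0.000000)
  k3: at (p, q) = (1.475000, 1.050000), (dp/dtau, dq/dtau) = (1.750000, 1.500000); Gamma_ppp = 0.000000, Gamma_ppq = 0.000000, Gamma_pqq = 0.000000, Gamma_qpp = 0.000000, Gamma_qpq = 0.000000, Gamma_qqq = 0.000000; k3 = (1.750000, 1.500000, 0.000000, 0.000000)
  k4: at (p, q) = (1.650000, 1.200000), (dp/dtau, dq/dtau) = (1.750000, 1.500000); Gamma_ppp = 0.000000, Gamma_ppq = 0.000000, Gamma_pqq = 0.000000, Gamma_qpp = 0.000000, Gamma_qpq = 0.000000, Gamma_qqq = 0.000000; k4 = (1.750000, 1.500000, 0.000000, 0.000000)
  Y <- Y + (h/6)(k1 + 2k2 + 2k3 + k4): p = 1.6500, q = 1.2000, dp/dtau = 1.7500, dq/dtau = 1.5000

Answer: p = 1.6500, q = 1.2000, dp/dtau = 1.7500, dq/dtau = 1.5000


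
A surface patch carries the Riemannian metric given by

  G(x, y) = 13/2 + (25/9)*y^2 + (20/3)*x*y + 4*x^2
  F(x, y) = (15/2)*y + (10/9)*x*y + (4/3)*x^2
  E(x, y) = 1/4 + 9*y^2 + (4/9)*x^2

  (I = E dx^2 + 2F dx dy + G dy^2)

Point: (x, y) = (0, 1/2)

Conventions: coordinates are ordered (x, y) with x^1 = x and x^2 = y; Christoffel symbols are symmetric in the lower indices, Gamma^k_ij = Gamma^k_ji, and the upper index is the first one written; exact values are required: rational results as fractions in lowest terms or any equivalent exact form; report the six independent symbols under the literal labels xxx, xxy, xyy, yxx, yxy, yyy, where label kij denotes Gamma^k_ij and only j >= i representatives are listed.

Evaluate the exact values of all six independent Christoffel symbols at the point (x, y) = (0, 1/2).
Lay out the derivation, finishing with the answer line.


E = 5/2, F = 15/4, G = 259/36 at the point
E_x = 0, E_y = 9, F_x = 5/9, F_y = 15/2, G_x = 10/3, G_y = 25/9
EG - F^2 = 565/144;  g^inv = (144/565) * [[259/36, -15/4], [-15/4, 5/2]]
first-kind symbols [ij,l] = (1/2)(d_i g_jl + d_j g_il - d_l g_ij): [xx,x] = E_x/2 = 0, [xx,y] = F_x - E_y/2 = -71/18, [xy,x] = E_y/2 = 9/2, [xy,y] = G_x/2 = 5/3, [yy,x] = F_y - G_x/2 = 35/6, [yy,y] = G_y/2 = 25/18
Gamma^x_ij = (G*[ij,x] - F*[ij,y])/(EG - F^2), Gamma^y_ij = (E*[ij,y] - F*[ij,x])/(EG - F^2)

Answer: Gamma_xxx = 426/113, Gamma_xxy = 3762/565, Gamma_xyy = 3176/339, Gamma_yxx = -284/113, Gamma_yxy = -366/113, Gamma_yyy = -530/113
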